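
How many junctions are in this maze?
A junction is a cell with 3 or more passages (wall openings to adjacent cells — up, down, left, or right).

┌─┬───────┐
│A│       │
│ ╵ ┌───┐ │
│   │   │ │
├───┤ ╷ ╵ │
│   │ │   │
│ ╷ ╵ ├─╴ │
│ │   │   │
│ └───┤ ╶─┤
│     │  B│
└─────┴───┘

Checking each cell for number of passages:

Junctions found (3+ passages):
  (2, 4): 3 passages
Total junctions: 1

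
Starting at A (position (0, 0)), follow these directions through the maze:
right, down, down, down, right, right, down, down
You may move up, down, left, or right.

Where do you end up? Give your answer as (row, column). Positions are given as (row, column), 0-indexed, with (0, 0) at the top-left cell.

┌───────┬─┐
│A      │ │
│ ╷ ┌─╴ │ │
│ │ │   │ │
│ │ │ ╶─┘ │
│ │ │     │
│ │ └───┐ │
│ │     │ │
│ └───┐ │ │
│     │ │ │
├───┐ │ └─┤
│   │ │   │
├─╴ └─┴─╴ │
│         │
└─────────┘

Following directions step by step:
Start: (0, 0)
  right: (0, 0) → (0, 1)
  down: (0, 1) → (1, 1)
  down: (1, 1) → (2, 1)
  down: (2, 1) → (3, 1)
  right: (3, 1) → (3, 2)
  right: (3, 2) → (3, 3)
  down: (3, 3) → (4, 3)
  down: (4, 3) → (5, 3)
Final position: (5, 3)

Path taken:

┌───────┬─┐
│A ↓    │ │
│ ╷ ┌─╴ │ │
│ │↓│   │ │
│ │ │ ╶─┘ │
│ │↓│     │
│ │ └───┐ │
│ │↳ → ↓│ │
│ └───┐ │ │
│     │↓│ │
├───┐ │ └─┤
│   │ │B  │
├─╴ └─┴─╴ │
│         │
└─────────┘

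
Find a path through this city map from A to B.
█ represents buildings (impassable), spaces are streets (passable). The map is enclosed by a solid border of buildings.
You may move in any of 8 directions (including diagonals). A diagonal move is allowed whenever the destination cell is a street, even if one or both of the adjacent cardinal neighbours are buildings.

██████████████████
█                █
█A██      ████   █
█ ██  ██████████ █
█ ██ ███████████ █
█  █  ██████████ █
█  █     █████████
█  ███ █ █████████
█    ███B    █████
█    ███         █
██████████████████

Finding the shortest path from A to B:
Movement: 8-directional
Path length: 10 steps
Directions: up-right → right → down-right → down → down → down-right → down-right → right → down-right → down

Solution:

██████████████████
█ →↘             █
█A██↓     ████   █
█ ██↓ ██████████ █
█ ██↘███████████ █
█  █ ↘██████████ █
█  █  →↘ █████████
█  ███ █↓█████████
█    ███B    █████
█    ███         █
██████████████████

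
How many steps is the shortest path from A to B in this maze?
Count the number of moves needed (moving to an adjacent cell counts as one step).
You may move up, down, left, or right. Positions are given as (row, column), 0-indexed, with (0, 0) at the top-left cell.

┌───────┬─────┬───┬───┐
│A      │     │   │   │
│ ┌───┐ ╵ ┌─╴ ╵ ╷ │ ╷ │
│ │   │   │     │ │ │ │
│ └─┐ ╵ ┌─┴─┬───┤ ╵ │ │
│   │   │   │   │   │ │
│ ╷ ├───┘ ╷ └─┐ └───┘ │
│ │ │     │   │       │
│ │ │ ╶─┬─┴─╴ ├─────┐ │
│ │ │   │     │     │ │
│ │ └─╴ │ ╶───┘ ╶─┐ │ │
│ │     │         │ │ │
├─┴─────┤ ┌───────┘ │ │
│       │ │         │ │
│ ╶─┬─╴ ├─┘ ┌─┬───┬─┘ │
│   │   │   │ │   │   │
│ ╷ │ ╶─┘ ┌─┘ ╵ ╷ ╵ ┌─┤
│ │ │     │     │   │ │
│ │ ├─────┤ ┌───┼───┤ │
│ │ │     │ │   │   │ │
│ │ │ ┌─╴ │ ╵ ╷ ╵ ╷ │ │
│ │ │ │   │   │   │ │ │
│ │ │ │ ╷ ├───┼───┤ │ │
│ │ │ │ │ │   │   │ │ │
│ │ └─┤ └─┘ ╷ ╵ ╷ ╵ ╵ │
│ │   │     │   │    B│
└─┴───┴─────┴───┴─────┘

Using BFS to find shortest path:
Start: (0, 0), End: (12, 10)
Path found:
(0,0) → (0,1) → (0,2) → (0,3) → (1,3) → (1,4) → (0,4) → (0,5) → (0,6) → (1,6) → (1,7) → (0,7) → (0,8) → (1,8) → (2,8) → (2,9) → (1,9) → (0,9) → (0,10) → (1,10) → (2,10) → (3,10) → (4,10) → (5,10) → (6,10) → (7,10) → (7,9) → (8,9) → (8,8) → (7,8) → (7,7) → (8,7) → (8,6) → (8,5) → (9,5) → (10,5) → (10,6) → (9,6) → (9,7) → (10,7) → (10,8) → (9,8) → (9,9) → (10,9) → (11,9) → (12,9) → (12,10)
Number of steps: 46

Solution:

┌───────┬─────┬───┬───┐
│A → → ↓│↱ → ↓│↱ ↓│↱ ↓│
│ ┌───┐ ╵ ┌─╴ ╵ ╷ │ ╷ │
│ │   │↳ ↑│  ↳ ↑│↓│↑│↓│
│ └─┐ ╵ ┌─┴─┬───┤ ╵ │ │
│   │   │   │   │↳ ↑│↓│
│ ╷ ├───┘ ╷ └─┐ └───┘ │
│ │ │     │   │      ↓│
│ │ │ ╶─┬─┴─╴ ├─────┐ │
│ │ │   │     │     │↓│
│ │ └─╴ │ ╶───┘ ╶─┐ │ │
│ │     │         │ │↓│
├─┴─────┤ ┌───────┘ │ │
│       │ │         │↓│
│ ╶─┬─╴ ├─┘ ┌─┬───┬─┘ │
│   │   │   │ │↓ ↰│↓ ↲│
│ ╷ │ ╶─┘ ┌─┘ ╵ ╷ ╵ ┌─┤
│ │ │     │↓ ← ↲│↑ ↲│ │
│ │ ├─────┤ ┌───┼───┤ │
│ │ │     │↓│↱ ↓│↱ ↓│ │
│ │ │ ┌─╴ │ ╵ ╷ ╵ ╷ │ │
│ │ │ │   │↳ ↑│↳ ↑│↓│ │
│ │ │ │ ╷ ├───┼───┤ │ │
│ │ │ │ │ │   │   │↓│ │
│ │ └─┤ └─┘ ╷ ╵ ╷ ╵ ╵ │
│ │   │     │   │  ↳ B│
└─┴───┴─────┴───┴─────┘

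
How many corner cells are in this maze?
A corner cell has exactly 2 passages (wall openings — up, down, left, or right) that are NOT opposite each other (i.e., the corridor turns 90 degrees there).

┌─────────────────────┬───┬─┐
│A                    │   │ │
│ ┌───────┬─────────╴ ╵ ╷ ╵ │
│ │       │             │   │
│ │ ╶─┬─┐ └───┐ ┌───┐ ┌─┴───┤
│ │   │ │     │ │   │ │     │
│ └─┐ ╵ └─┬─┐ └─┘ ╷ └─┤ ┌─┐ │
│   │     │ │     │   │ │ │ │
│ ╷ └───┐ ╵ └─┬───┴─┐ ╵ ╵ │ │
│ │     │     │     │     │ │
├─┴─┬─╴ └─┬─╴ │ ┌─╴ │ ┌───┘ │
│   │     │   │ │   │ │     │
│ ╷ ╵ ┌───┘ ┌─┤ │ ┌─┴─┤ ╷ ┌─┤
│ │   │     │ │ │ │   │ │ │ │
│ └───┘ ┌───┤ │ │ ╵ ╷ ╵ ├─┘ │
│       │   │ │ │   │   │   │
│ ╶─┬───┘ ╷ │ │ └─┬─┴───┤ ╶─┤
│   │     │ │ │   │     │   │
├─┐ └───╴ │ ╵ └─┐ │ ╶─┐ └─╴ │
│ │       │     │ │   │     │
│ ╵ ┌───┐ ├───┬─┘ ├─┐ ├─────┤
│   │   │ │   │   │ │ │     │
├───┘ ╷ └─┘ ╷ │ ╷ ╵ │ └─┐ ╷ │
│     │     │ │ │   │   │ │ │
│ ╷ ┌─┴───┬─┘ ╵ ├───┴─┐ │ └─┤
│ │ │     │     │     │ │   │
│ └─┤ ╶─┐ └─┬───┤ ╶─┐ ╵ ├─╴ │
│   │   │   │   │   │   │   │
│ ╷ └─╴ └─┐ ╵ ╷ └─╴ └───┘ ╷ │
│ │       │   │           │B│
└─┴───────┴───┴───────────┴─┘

Counting corner cells (2 non-opposite passages):
Total corners: 108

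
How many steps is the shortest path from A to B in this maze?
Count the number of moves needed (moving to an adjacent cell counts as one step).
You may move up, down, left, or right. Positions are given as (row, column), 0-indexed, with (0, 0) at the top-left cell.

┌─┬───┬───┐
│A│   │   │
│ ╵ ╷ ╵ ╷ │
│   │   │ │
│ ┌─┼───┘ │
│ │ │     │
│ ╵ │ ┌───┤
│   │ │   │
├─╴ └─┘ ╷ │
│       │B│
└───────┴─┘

Using BFS to find shortest path:
Start: (0, 0), End: (4, 4)
Path found:
(0,0) → (1,0) → (2,0) → (3,0) → (3,1) → (4,1) → (4,2) → (4,3) → (3,3) → (3,4) → (4,4)
Number of steps: 10

Solution:

┌─┬───┬───┐
│A│   │   │
│ ╵ ╷ ╵ ╷ │
│↓  │   │ │
│ ┌─┼───┘ │
│↓│ │     │
│ ╵ │ ┌───┤
│↳ ↓│ │↱ ↓│
├─╴ └─┘ ╷ │
│  ↳ → ↑│B│
└───────┴─┘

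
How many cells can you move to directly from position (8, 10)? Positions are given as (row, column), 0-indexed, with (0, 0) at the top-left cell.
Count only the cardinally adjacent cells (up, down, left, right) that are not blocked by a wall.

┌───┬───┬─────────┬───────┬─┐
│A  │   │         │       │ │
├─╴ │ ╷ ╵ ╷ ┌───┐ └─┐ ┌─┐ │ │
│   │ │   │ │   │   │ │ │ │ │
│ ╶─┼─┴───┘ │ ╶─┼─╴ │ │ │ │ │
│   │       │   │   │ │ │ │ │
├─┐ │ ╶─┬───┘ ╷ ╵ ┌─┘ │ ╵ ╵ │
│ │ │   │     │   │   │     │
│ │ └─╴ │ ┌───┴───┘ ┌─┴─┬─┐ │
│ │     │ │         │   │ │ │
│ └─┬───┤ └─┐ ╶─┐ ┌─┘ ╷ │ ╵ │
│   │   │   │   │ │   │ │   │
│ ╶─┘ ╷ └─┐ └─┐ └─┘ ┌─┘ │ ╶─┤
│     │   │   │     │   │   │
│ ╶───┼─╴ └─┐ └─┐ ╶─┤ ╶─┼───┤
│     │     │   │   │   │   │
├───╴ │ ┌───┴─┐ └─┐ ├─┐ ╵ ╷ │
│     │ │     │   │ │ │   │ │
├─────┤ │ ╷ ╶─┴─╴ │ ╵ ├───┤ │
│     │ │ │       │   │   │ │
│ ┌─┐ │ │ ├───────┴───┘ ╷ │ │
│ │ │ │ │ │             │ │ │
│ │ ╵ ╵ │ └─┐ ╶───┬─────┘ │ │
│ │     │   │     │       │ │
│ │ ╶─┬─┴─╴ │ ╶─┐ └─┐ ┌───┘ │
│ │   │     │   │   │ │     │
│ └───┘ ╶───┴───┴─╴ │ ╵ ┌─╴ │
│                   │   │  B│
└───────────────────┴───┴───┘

Checking passable neighbors of (8, 10):
Neighbors: (9, 10)
Count: 1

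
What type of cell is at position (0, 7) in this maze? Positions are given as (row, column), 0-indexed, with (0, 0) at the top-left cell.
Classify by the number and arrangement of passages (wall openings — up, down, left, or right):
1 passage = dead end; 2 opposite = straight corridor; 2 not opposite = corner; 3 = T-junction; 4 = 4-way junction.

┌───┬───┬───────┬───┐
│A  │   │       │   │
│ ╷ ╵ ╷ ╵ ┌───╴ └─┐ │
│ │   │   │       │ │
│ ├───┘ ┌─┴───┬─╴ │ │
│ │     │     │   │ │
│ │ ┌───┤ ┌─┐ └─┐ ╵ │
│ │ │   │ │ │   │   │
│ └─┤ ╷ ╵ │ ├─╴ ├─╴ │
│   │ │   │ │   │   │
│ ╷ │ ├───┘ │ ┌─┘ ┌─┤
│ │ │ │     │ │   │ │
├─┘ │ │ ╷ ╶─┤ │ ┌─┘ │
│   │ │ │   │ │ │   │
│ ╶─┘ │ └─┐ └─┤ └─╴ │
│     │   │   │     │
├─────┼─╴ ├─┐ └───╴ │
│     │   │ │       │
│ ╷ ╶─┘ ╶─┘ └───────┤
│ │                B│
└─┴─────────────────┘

Checking cell at (0, 7):
Number of passages: 2
Cell type: corner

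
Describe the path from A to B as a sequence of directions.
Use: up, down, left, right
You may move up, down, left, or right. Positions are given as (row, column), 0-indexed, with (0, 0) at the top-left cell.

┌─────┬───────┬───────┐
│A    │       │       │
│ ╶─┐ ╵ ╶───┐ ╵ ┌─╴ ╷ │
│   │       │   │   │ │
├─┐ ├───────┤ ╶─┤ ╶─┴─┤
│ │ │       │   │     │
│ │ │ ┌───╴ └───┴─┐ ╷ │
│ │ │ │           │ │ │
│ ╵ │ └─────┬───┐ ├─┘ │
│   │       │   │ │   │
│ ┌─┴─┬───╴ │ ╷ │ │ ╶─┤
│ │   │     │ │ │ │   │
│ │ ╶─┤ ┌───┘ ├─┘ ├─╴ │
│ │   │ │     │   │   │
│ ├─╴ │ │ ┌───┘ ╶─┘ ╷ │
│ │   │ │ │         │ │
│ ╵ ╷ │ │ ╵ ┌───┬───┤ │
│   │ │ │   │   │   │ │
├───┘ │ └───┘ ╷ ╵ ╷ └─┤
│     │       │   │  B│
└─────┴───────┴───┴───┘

Finding the path and converting it to directions:
Path through cells: (0,0) → (0,1) → (0,2) → (1,2) → (1,3) → (0,3) → (0,4) → (0,5) → (0,6) → (1,6) → (1,7) → (0,7) → (0,8) → (0,9) → (1,9) → (1,8) → (2,8) → (2,9) → (2,10) → (3,10) → (4,10) → (4,9) → (5,9) → (5,10) → (6,10) → (6,9) → (7,9) → (7,8) → (7,7) → (6,7) → (6,8) → (5,8) → (4,8) → (3,8) → (3,7) → (3,6) → (3,5) → (2,5) → (2,4) → (2,3) → (2,2) → (3,2) → (4,2) → (4,3) → (4,4) → (4,5) → (5,5) → (5,4) → (5,3) → (6,3) → (7,3) → (8,3) → (9,3) → (9,4) → (9,5) → (9,6) → (8,6) → (8,7) → (9,7) → (9,8) → (8,8) → (8,9) → (9,9) → (9,10)
Directions: right, right, down, right, up, right, right, right, down, right, up, right, right, down, left, down, right, right, down, down, left, down, right, down, left, down, left, left, up, right, up, up, up, left, left, left, up, left, left, left, down, down, right, right, right, down, left, left, down, down, down, down, right, right, right, up, right, down, right, up, right, down, right

Solution:

┌─────┬───────┬───────┐
│A → ↓│↱ → → ↓│↱ → ↓  │
│ ╶─┐ ╵ ╶───┐ ╵ ┌─╴ ╷ │
│   │↳ ↑    │↳ ↑│↓ ↲│ │
├─┐ ├───────┤ ╶─┤ ╶─┴─┤
│ │ │↓ ← ← ↰│   │↳ → ↓│
│ │ │ ┌───╴ └───┴─┐ ╷ │
│ │ │↓│    ↑ ← ← ↰│ │↓│
│ ╵ │ └─────┬───┐ ├─┘ │
│   │↳ → → ↓│   │↑│↓ ↲│
│ ┌─┴─┬───╴ │ ╷ │ │ ╶─┤
│ │   │↓ ← ↲│ │ │↑│↳ ↓│
│ │ ╶─┤ ┌───┘ ├─┘ ├─╴ │
│ │   │↓│     │↱ ↑│↓ ↲│
│ ├─╴ │ │ ┌───┘ ╶─┘ ╷ │
│ │   │↓│ │    ↑ ← ↲│ │
│ ╵ ╷ │ │ ╵ ┌───┬───┤ │
│   │ │↓│   │↱ ↓│↱ ↓│ │
├───┘ │ └───┘ ╷ ╵ ╷ └─┤
│     │↳ → → ↑│↳ ↑│↳ B│
└─────┴───────┴───┴───┘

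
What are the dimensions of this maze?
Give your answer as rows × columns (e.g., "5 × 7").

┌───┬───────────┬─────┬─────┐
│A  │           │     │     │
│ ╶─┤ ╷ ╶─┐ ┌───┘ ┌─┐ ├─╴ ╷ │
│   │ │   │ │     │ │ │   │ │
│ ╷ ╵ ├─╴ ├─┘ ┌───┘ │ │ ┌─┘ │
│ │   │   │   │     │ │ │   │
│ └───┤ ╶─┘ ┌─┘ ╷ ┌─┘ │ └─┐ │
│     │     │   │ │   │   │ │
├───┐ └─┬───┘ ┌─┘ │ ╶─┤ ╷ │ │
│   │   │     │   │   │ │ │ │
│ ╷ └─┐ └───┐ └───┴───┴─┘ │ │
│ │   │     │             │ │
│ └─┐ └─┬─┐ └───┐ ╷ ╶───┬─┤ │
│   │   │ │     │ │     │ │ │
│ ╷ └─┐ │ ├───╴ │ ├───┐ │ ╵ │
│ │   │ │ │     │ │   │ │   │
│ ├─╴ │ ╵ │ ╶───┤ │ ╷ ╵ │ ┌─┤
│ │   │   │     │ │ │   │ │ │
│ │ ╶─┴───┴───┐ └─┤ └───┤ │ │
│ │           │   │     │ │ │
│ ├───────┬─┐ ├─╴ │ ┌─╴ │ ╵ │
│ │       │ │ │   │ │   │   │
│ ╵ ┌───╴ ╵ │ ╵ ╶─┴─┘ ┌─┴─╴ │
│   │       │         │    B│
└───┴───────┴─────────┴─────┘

Counting the maze dimensions:
Rows (vertical): 12
Columns (horizontal): 14
Dimensions: 12 × 14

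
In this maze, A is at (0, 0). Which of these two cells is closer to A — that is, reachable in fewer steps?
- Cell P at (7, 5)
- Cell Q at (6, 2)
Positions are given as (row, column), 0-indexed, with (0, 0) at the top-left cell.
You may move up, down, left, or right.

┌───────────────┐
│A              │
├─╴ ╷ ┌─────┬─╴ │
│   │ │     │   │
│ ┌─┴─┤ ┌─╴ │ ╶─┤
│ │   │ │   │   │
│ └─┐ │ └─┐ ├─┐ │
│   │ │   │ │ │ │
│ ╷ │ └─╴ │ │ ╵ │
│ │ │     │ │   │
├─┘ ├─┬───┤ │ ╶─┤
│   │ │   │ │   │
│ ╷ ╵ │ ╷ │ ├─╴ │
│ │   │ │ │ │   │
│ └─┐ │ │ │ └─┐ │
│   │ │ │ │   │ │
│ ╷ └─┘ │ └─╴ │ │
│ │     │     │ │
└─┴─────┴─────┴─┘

Shortest path A → P at (7, 5): 26 steps
Shortest path A → Q at (6, 2): 10 steps

Q is closer (10 steps vs 26 steps).

Path to P:

┌───────────────┐
│A ↓            │
├─╴ ╷ ┌─────┬─╴ │
│↓ ↲│ │     │   │
│ ┌─┴─┤ ┌─╴ │ ╶─┤
│↓│   │ │   │   │
│ └─┐ │ └─┐ ├─┐ │
│↳ ↓│ │   │ │ │ │
│ ╷ │ └─╴ │ │ ╵ │
│ │↓│     │ │   │
├─┘ ├─┬───┤ │ ╶─┤
│↓ ↲│ │↱ ↓│ │   │
│ ╷ ╵ │ ╷ │ ├─╴ │
│↓│   │↑│↓│ │   │
│ └─┐ │ │ │ └─┐ │
│↳ ↓│ │↑│↓│P ↰│ │
│ ╷ └─┘ │ └─╴ │ │
│ │↳ → ↑│↳ → ↑│ │
└─┴─────┴─────┴─┘

Path to Q:

┌───────────────┐
│A ↓            │
├─╴ ╷ ┌─────┬─╴ │
│↓ ↲│ │     │   │
│ ┌─┴─┤ ┌─╴ │ ╶─┤
│↓│   │ │   │   │
│ └─┐ │ └─┐ ├─┐ │
│↳ ↓│ │   │ │ │ │
│ ╷ │ └─╴ │ │ ╵ │
│ │↓│     │ │   │
├─┘ ├─┬───┤ │ ╶─┤
│  ↓│ │   │ │   │
│ ╷ ╵ │ ╷ │ ├─╴ │
│ │↳ Q│ │ │ │   │
│ └─┐ │ │ │ └─┐ │
│   │ │ │ │   │ │
│ ╷ └─┘ │ └─╴ │ │
│ │     │     │ │
└─┴─────┴─────┴─┘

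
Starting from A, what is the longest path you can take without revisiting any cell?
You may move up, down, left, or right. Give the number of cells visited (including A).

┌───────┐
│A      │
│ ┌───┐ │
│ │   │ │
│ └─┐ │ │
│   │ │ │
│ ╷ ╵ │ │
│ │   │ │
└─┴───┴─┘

Finding longest simple path using DFS:
Start: (0, 0)
Longest path visits 9 cells
Path: A → down → down → right → down → right → up → up → left

Solution:

┌───────┐
│A      │
│ ┌───┐ │
│↓│B ↰│ │
│ └─┐ │ │
│↳ ↓│↑│ │
│ ╷ ╵ │ │
│ │↳ ↑│ │
└─┴───┴─┘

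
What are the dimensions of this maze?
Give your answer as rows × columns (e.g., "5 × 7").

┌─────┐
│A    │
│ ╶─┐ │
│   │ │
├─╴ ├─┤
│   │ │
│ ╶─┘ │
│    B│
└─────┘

Counting the maze dimensions:
Rows (vertical): 4
Columns (horizontal): 3
Dimensions: 4 × 3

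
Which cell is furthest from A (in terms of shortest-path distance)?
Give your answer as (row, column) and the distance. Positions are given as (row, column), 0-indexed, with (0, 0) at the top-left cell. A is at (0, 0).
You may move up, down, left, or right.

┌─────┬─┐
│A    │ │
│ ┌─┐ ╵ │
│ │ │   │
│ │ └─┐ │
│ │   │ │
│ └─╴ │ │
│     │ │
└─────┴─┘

Computing BFS distances from A to all cells:
Furthest cell: (1, 1)
Distance: 8 steps

Path from A to the furthest cell:

┌─────┬─┐
│A    │ │
│ ┌─┐ ╵ │
│↓│B│   │
│ │ └─┐ │
│↓│↑ ↰│ │
│ └─╴ │ │
│↳ → ↑│ │
└─────┴─┘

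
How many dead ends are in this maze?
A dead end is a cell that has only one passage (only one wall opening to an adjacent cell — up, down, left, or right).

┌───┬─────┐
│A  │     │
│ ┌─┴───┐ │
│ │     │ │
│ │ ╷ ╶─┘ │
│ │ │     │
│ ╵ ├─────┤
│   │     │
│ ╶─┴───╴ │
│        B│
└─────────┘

Checking each cell for number of passages:

Dead ends found at positions:
  (0, 1)
  (0, 2)
  (1, 3)
  (3, 2)
Total dead ends: 4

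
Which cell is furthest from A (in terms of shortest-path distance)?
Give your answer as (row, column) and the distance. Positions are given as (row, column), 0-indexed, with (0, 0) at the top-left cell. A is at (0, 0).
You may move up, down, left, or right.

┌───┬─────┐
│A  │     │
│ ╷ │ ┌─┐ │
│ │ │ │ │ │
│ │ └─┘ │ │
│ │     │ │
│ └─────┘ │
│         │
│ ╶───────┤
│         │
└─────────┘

Computing BFS distances from A to all cells:
Furthest cell: (1, 2)
Distance: 13 steps

Path from A to the furthest cell:

┌───┬─────┐
│A  │↓ ← ↰│
│ ╷ │ ┌─┐ │
│↓│ │B│ │↑│
│ │ └─┘ │ │
│↓│     │↑│
│ └─────┘ │
│↳ → → → ↑│
│ ╶───────┤
│         │
└─────────┘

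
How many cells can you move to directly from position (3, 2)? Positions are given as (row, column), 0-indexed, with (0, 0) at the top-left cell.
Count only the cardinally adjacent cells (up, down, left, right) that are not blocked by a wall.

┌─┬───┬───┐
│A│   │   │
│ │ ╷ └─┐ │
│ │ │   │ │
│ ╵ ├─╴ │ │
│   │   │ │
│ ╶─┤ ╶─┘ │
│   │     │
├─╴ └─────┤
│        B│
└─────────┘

Checking passable neighbors of (3, 2):
Neighbors: (2, 2), (3, 3)
Count: 2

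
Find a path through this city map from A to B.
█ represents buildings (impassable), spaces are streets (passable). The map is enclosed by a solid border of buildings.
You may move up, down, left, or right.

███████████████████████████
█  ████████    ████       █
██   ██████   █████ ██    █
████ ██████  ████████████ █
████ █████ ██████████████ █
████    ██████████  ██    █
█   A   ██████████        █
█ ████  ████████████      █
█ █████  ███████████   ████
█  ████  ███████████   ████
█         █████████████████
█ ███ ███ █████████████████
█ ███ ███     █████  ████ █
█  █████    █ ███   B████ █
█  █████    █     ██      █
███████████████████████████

Finding the shortest path from A to B:
Movement: cardinal only
Path length: 25 steps
Directions: right → right → down → right → down → down → down → right → right → down → down → right → right → right → right → down → down → right → right → right → right → up → right → right → right

Solution:

███████████████████████████
█  ████████    ████       █
██   ██████   █████ ██    █
████ ██████  ████████████ █
████ █████ ██████████████ █
████    ██████████  ██    █
█   A→↓ ██████████        █
█ ████↳↓████████████      █
█ █████↓ ███████████   ████
█  ████↓ ███████████   ████
█      ↳→↓█████████████████
█ ███ ███↓█████████████████
█ ███ ███↳→→→↓█████  ████ █
█  █████    █↓███↱→→B████ █
█  █████    █↳→→→↑██      █
███████████████████████████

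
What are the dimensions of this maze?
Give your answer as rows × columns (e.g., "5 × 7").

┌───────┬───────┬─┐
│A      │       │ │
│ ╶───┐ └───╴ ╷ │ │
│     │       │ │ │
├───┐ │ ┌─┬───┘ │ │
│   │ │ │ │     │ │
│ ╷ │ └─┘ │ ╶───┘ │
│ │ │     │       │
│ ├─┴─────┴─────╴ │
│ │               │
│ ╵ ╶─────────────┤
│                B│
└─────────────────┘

Counting the maze dimensions:
Rows (vertical): 6
Columns (horizontal): 9
Dimensions: 6 × 9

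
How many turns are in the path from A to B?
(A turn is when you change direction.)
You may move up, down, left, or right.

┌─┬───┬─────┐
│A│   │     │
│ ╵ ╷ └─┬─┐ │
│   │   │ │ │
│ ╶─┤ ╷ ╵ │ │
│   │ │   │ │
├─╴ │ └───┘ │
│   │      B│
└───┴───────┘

Directions: down, right, up, right, down, down, down, right, right, right
Number of turns: 5

Solution:

┌─┬───┬─────┐
│A│↱ ↓│     │
│ ╵ ╷ └─┬─┐ │
│↳ ↑│↓  │ │ │
│ ╶─┤ ╷ ╵ │ │
│   │↓│   │ │
├─╴ │ └───┘ │
│   │↳ → → B│
└───┴───────┘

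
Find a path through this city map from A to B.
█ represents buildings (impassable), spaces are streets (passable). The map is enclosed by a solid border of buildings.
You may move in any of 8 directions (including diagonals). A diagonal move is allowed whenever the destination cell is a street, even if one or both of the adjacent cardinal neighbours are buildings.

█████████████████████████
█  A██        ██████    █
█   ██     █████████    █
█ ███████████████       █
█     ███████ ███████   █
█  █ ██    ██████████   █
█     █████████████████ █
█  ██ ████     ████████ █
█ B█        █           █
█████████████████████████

Finding the shortest path from A to B:
Movement: 8-directional
Path length: 7 steps
Directions: down-left → down-left → down → down → down → down → down-right

Solution:

█████████████████████████
█  A██        ██████    █
█ ↙ ██     █████████    █
█↓███████████████       █
█↓    ███████ ███████   █
█↓ █ ██    ██████████   █
█↓    █████████████████ █
█↘ ██ ████     ████████ █
█ B█        █           █
█████████████████████████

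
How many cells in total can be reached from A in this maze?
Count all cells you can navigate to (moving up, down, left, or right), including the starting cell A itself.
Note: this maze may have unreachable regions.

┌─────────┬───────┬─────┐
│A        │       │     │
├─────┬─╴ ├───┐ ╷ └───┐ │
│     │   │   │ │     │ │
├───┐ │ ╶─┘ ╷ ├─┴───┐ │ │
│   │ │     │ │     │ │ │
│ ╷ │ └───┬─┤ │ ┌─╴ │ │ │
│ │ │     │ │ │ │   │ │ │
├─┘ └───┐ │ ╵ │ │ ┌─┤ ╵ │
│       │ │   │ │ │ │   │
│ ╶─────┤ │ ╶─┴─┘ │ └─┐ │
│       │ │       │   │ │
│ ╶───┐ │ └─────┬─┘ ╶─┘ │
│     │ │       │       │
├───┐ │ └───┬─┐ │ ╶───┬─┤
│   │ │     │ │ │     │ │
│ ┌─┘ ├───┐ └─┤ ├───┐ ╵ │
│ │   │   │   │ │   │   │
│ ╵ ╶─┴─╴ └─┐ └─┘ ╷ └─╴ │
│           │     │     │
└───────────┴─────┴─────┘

Using BFS/flood-fill to find all reachable cells from A:
Maze size: 10 × 12 = 120 total cells
91 cell(s) are walled off and cannot be reached from A.
Reachable cells: 29

Reachable region (· marks reachable cells):

┌─────────┬───────┬─────┐
│A · · · ·│       │     │
├─────┬─╴ ├───┐ ╷ └───┐ │
│     │· ·│· ·│ │     │ │
├───┐ │ ╶─┘ ╷ ├─┴───┐ │ │
│   │ │· · ·│·│· · ·│ │ │
│ ╷ │ └───┬─┤ │ ┌─╴ │ │ │
│ │ │     │·│·│·│· ·│ │ │
├─┘ └───┐ │ ╵ │ │ ┌─┤ ╵ │
│       │ │· ·│·│·│ │   │
│ ╶─────┤ │ ╶─┴─┘ │ └─┐ │
│       │ │· · · ·│   │ │
│ ╶───┐ │ └─────┬─┘ ╶─┘ │
│     │ │       │       │
├───┐ │ └───┬─┐ │ ╶───┬─┤
│   │ │     │ │ │     │ │
│ ┌─┘ ├───┐ └─┤ ├───┐ ╵ │
│ │   │   │   │ │   │   │
│ ╵ ╶─┴─╴ └─┐ └─┘ ╷ └─╴ │
│           │     │     │
└───────────┴─────┴─────┘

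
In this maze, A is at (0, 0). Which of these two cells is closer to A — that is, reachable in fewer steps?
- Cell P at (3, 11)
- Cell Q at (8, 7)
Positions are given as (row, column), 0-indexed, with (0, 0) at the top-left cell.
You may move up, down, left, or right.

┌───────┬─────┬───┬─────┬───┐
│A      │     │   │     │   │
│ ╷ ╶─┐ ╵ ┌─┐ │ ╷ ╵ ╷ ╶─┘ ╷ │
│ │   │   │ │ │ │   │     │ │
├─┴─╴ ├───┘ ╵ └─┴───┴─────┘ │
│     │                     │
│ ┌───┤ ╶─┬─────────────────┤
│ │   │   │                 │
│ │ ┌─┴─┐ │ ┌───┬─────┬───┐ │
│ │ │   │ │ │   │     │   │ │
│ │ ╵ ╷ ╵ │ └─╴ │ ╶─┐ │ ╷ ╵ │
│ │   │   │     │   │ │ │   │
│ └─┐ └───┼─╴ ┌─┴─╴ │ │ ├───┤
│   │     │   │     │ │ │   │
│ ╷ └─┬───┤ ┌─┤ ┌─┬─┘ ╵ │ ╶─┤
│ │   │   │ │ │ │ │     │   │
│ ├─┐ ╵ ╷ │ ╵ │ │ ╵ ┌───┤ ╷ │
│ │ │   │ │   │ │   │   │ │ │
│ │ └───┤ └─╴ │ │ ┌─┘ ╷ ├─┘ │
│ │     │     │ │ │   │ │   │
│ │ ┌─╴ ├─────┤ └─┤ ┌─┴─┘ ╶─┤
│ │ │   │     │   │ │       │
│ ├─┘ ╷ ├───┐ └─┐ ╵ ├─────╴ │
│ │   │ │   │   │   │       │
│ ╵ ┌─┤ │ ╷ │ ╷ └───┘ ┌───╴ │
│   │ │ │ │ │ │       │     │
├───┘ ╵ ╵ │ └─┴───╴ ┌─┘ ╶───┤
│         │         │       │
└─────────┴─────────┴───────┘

Shortest path A → P at (3, 11): 36 steps
Shortest path A → Q at (8, 7): 59 steps

P is closer (36 steps vs 59 steps).

Path to P:

┌───────┬─────┬───┬─────┬───┐
│A ↓    │     │   │     │   │
│ ╷ ╶─┐ ╵ ┌─┐ │ ╷ ╵ ╷ ╶─┘ ╷ │
│ │↳ ↓│   │ │ │ │   │     │ │
├─┴─╴ ├───┘ ╵ └─┴───┴─────┘ │
│↓ ← ↲│                     │
│ ┌───┤ ╶─┬─────────────────┤
│↓│   │   │↱ → → → → → P    │
│ │ ┌─┴─┐ │ ┌───┬─────┬───┐ │
│↓│ │   │ │↑│   │     │   │ │
│ │ ╵ ╷ ╵ │ └─╴ │ ╶─┐ │ ╷ ╵ │
│↓│   │   │↑ ↰  │   │ │ │   │
│ └─┐ └───┼─╴ ┌─┴─╴ │ │ ├───┤
│↳ ↓│     │↱ ↑│     │ │ │   │
│ ╷ └─┬───┤ ┌─┤ ┌─┬─┘ ╵ │ ╶─┤
│ │↳ ↓│↱ ↓│↑│ │ │ │     │   │
│ ├─┐ ╵ ╷ │ ╵ │ │ ╵ ┌───┤ ╷ │
│ │ │↳ ↑│↓│↑ ↰│ │   │   │ │ │
│ │ └───┤ └─╴ │ │ ┌─┘ ╷ ├─┘ │
│ │     │↳ → ↑│ │ │   │ │   │
│ │ ┌─╴ ├─────┤ └─┤ ┌─┴─┘ ╶─┤
│ │ │   │     │   │ │       │
│ ├─┘ ╷ ├───┐ └─┐ ╵ ├─────╴ │
│ │   │ │   │   │   │       │
│ ╵ ┌─┤ │ ╷ │ ╷ └───┘ ┌───╴ │
│   │ │ │ │ │ │       │     │
├───┘ ╵ ╵ │ └─┴───╴ ┌─┘ ╶───┤
│         │         │       │
└─────────┴─────────┴───────┘

Path to Q:

┌───────┬─────┬───┬─────┬───┐
│A ↓    │     │   │     │   │
│ ╷ ╶─┐ ╵ ┌─┐ │ ╷ ╵ ╷ ╶─┘ ╷ │
│ │↳ ↓│   │ │ │ │   │     │ │
├─┴─╴ ├───┘ ╵ └─┴───┴─────┘ │
│↓ ← ↲│                     │
│ ┌───┤ ╶─┬─────────────────┤
│↓│   │   │↱ → → → → → → → ↓│
│ │ ┌─┴─┐ │ ┌───┬─────┬───┐ │
│↓│ │   │ │↑│   │↓ ← ↰│↓ ↰│↓│
│ │ ╵ ╷ ╵ │ └─╴ │ ╶─┐ │ ╷ ╵ │
│↓│   │   │↑ ↰  │↳ ↓│↑│↓│↑ ↲│
│ └─┐ └───┼─╴ ┌─┴─╴ │ │ ├───┤
│↳ ↓│     │↱ ↑│↓ ← ↲│↑│↓│   │
│ ╷ └─┬───┤ ┌─┤ ┌─┬─┘ ╵ │ ╶─┤
│ │↳ ↓│↱ ↓│↑│ │↓│ │  ↑ ↲│   │
│ ├─┐ ╵ ╷ │ ╵ │ │ ╵ ┌───┤ ╷ │
│ │ │↳ ↑│↓│↑ ↰│Q│   │   │ │ │
│ │ └───┤ └─╴ │ │ ┌─┘ ╷ ├─┘ │
│ │     │↳ → ↑│ │ │   │ │   │
│ │ ┌─╴ ├─────┤ └─┤ ┌─┴─┘ ╶─┤
│ │ │   │     │   │ │       │
│ ├─┘ ╷ ├───┐ └─┐ ╵ ├─────╴ │
│ │   │ │   │   │   │       │
│ ╵ ┌─┤ │ ╷ │ ╷ └───┘ ┌───╴ │
│   │ │ │ │ │ │       │     │
├───┘ ╵ ╵ │ └─┴───╴ ┌─┘ ╶───┤
│         │         │       │
└─────────┴─────────┴───────┘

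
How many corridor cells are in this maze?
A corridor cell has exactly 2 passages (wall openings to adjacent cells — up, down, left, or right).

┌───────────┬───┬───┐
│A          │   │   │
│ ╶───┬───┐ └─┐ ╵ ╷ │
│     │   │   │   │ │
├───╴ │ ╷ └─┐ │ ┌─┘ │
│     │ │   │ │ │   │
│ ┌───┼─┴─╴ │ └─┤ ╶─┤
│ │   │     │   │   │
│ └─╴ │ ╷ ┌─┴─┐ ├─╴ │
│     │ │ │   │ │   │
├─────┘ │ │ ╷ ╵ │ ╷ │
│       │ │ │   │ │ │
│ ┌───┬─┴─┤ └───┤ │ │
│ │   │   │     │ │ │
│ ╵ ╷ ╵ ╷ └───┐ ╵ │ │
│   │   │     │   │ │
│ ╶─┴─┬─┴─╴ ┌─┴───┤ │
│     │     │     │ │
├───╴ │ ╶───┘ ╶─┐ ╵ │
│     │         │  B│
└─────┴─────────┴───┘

Counting cells with exactly 2 passages:
Total corridor cells: 86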